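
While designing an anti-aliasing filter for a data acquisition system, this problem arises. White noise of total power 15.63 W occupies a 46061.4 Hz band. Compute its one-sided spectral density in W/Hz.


Power spectral density:
PSD = P / BW
    = 15.63 / 46061.4
    = 0.00033933 W/Hz

0.00033933 W/Hz


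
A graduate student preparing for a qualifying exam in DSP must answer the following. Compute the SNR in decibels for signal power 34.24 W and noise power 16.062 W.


SNR in decibels:
SNR = 10 * log10(Ps / Pn)
    = 10 * log10(34.24 / 16.062)
    = 10 * log10(2.1317)
    = 10 * 0.3287
    = 3.29 dB

3.29 dB


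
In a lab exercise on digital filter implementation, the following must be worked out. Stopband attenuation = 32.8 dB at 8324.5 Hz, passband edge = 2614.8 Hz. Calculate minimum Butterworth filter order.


Butterworth filter order formula:
n = log10(10^(A/10) - 1) / (2 * log10(f_stop/f_pass))
10^(32.8/10) - 1 = 1904.4607
f_stop/f_pass = 8324.5 / 2614.8 = 3.1836
n = 3.2607 -> ceil = 4

4


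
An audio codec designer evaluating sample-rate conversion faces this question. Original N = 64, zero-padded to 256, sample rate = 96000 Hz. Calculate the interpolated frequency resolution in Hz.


Frequency resolution after zero-padding:
N_padded = 64 * 4 = 256
df = fs / N_padded
   = 96000 / 256
   = 375.0 Hz

375.0 Hz


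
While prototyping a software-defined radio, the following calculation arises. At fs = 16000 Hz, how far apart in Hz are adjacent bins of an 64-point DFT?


DFT frequency resolution:
df = fs / N
   = 16000 / 64
   = 250.0 Hz

250.0 Hz


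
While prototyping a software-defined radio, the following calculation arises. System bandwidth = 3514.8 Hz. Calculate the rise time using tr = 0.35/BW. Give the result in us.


Rise time from bandwidth relationship:
tr = 0.35 / BW
   = 0.35 / 3514.8
   = 9.957892341e-05 s
   = 99.5789 us

99.5789 us


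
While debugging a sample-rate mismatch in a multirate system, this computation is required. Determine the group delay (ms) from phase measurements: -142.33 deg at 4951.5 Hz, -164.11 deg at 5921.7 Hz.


Group delay from phase difference:
tau = -d(phi)/d(omega)
d(phi) = -21.78 deg = -0.380133 rad
d(omega) = 2*pi*(5921.7 - 4951.5) = 6095.9464 rad/s
tau = -(-0.380133) / 6095.9464
    = 0.0624 ms

0.0624 ms


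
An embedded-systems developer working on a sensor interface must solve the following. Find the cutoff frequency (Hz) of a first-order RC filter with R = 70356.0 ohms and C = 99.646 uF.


Cutoff frequency of a first-order RC filter:
fc = 1 / (2 * pi * R * C)
C = 99.646 uF = 9.9646e-05 F
fc = 1 / (2 * pi * 70356.0 * 9.9646e-05)
   = 1 / 44.049489383136
   = 0.022702 Hz

0.022702 Hz


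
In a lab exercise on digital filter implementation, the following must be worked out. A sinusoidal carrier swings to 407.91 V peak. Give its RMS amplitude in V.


RMS voltage for a sinusoidal waveform:
V_rms = V_peak / sqrt(2)
      = 407.91 / 1.414214
      = 288.436 V

288.436 V


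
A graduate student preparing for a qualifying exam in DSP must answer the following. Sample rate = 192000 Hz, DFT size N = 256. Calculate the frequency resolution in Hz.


DFT frequency resolution:
df = fs / N
   = 192000 / 256
   = 750.0 Hz

750.0 Hz


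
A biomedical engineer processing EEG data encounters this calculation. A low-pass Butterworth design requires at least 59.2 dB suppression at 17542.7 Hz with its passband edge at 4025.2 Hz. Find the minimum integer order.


Butterworth filter order formula:
n = log10(10^(A/10) - 1) / (2 * log10(f_stop/f_pass))
10^(59.2/10) - 1 = 831762.7711
f_stop/f_pass = 17542.7 / 4025.2 = 4.3582
n = 4.63 -> ceil = 5

5


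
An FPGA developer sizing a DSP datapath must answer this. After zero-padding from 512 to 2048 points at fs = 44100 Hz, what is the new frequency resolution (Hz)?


Frequency resolution after zero-padding:
N_padded = 512 * 4 = 2048
df = fs / N_padded
   = 44100 / 2048
   = 21.5332 Hz

21.5332 Hz


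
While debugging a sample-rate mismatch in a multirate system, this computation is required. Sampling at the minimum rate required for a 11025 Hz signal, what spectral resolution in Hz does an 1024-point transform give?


Step 1 — Nyquist sampling rate:
fs = 2 * fmax = 2 * 11025 = 22050 Hz

Step 2 — DFT bin spacing:
df = fs / N = 22050 / 1024 = 21.5332 Hz

21.5332 Hz


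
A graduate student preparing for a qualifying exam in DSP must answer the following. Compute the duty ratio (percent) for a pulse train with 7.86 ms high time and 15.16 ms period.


Duty cycle as a percentage:
DC = (t_on / T) * 100
   = (7.86 / 15.16) * 100
   = 0.51847 * 100
   = 51.85 %

51.85 %


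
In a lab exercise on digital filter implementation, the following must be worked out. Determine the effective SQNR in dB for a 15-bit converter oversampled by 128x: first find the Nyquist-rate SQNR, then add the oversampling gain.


Step 1 — baseline SQNR at Nyquist:
SQNR_base = 6.02*N + 1.76
          = 6.02*15 + 1.76
          = 92.06 dB

Step 2 — oversampling processing gain:
G = 10*log10(OSR) = 10*log10(128) = 21.07 dB

Step 3 — total:
SQNR_total = 92.06 + 21.07 = 113.13 dB

Base SQNR = 92.06 dB; oversampled SQNR = 113.13 dB


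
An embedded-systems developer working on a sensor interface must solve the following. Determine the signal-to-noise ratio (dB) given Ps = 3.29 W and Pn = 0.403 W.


SNR in decibels:
SNR = 10 * log10(Ps / Pn)
    = 10 * log10(3.29 / 0.403)
    = 10 * log10(8.1638)
    = 10 * 0.9119
    = 9.12 dB

9.12 dB


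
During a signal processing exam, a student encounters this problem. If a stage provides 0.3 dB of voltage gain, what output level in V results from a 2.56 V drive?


Output voltage from dB gain:
V_out = V_in * 10^(gain_dB / 20)
      = 2.56 * 10^(0.3 / 20)
      = 2.56 * 1.035142
      = 2.65 V

2.65 V


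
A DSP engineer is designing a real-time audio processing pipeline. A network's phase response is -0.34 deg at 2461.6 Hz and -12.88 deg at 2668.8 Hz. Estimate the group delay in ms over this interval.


Group delay from phase difference:
tau = -d(phi)/d(omega)
d(phi) = -12.54 deg = -0.218864 rad
d(omega) = 2*pi*(2668.8 - 2461.6) = 1301.876 rad/s
tau = -(-0.218864) / 1301.876
    = 0.1681 ms

0.1681 ms


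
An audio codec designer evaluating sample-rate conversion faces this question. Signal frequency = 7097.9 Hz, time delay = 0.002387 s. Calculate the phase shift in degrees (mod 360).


Phase shift from frequency and time delay:
phi = 360 * f * t_delay
    = 360 * 7097.9 * 0.002387
    = 6099.37 degrees
    mod 360 = 339.37 degrees

339.37 degrees


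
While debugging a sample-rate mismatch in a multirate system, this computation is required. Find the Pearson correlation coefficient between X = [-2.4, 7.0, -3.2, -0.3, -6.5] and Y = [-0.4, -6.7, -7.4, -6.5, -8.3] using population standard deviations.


Pearson correlation coefficient (population):
r = cov(X,Y) / (std(X) * std(Y))
Mean X = -1.08, Mean Y = -5.86
Cov(X,Y) = 0.3992
Std(X) = 4.50573, Std(Y) = 2.801857
r = 0.0316

0.0316


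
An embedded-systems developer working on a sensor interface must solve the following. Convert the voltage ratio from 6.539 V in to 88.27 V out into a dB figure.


Voltage gain in dB:
G = 20 * log10(Vout / Vin)
  = 20 * log10(88.27 / 6.539)
  = 20 * log10(13.499006)
  = 20 * 1.130302
  = 22.61 dB

22.61 dB


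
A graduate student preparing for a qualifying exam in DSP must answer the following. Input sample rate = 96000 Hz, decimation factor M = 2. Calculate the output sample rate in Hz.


Decimation reduces the sample rate:
fs_out = fs_in / M
       = 96000 / 2
       = 48000.0 Hz

48000.0 Hz


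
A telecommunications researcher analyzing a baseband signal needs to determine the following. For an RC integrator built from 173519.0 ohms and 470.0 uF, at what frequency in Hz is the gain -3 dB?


Cutoff frequency of a first-order RC filter:
fc = 1 / (2 * pi * R * C)
C = 470.0 uF = 0.00047 F
fc = 1 / (2 * pi * 173519.0 * 0.00047)
   = 1 / 512.41845471875
   = 0.001952 Hz

0.001952 Hz


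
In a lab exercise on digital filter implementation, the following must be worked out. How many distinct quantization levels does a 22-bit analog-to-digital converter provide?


Number of quantization levels = 2^N
= 2^22
= 4194304

4194304


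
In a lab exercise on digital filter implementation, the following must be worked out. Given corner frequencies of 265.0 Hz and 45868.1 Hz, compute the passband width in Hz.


Bandwidth is the difference of -3dB frequencies:
BW = f_high - f_low
   = 45868.1 - 265.0
   = 45603.1 Hz

45603.1 Hz


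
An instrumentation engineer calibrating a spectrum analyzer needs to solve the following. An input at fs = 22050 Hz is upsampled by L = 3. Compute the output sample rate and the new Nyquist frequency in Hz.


Step 1 — output sample rate after interpolation by L:
fs_out = L * fs_in = 3 * 22050 = 66150 Hz

Step 2 — Nyquist frequency of the output stream:
f_Nyq = fs_out / 2 = 66150 / 2 = 33075.0 Hz

fs_out = 66150 Hz; f_Nyquist = 33075.0 Hz


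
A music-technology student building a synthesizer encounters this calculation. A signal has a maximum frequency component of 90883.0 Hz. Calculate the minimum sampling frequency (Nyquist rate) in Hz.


The Nyquist rate is twice the maximum frequency component.
fs_min = 2 * fmax
      = 2 * 90883.0
      = 181766.0 Hz

181766.0


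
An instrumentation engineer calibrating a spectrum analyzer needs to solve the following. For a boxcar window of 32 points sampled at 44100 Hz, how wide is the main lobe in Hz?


Main lobe width for a rectangular window:
Width = 2 * fs / N
      = 2 * 44100 / 32
      = 88200 / 32
      = 2756.25 Hz

2756.25 Hz


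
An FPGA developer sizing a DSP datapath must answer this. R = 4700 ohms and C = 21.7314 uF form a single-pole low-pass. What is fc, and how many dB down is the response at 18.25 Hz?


Step 1 — cutoff frequency:
fc = 1 / (2*pi*R*C)
C = 21.7314 uF = 2.17314e-05 F
fc = 1 / (2*pi*4700*2.17314e-05)
   = 1.55824 Hz

Step 2 — magnitude at f = 18.25 Hz:
|H(f)| = 1 / sqrt(1 + (f/fc)^2)
f/fc = 18.25 / 1.55824 = 11.711931
|H| = 1 / sqrt(1 + 137.169328) = 0.0850735
|H|_dB = 20*log10(0.0850735) = -21.4 dB

fc = 1.55824 Hz; |H(18.25 Hz)| = -21.4 dB


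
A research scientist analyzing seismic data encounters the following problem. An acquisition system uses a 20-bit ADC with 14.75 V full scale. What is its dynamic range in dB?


Dynamic range from full-scale to LSB:
V_min = V_max / 2^bits = 14.75 / 2^20
DR = 20 * log10(V_max / V_min)
   = 20 * log10(2^20)
   = 20 * 20 * log10(2)
   = 120.41 dB

120.41 dB


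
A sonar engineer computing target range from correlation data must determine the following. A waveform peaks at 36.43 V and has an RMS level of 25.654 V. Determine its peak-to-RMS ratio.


Crest factor is the ratio of peak to RMS:
CF = V_peak / V_rms
   = 36.43 / 25.654
   = 1.4201

1.4201


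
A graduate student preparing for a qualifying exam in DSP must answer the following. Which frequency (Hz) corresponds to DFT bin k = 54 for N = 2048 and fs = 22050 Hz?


Frequency of DFT bin k:
f_k = k * fs / N
    = 54 * 22050 / 2048
    = 1190700 / 2048
    = 581.396 Hz

581.396 Hz


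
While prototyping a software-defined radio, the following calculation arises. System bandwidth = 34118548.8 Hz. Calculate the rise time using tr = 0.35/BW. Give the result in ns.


Rise time from bandwidth relationship:
tr = 0.35 / BW
   = 0.35 / 34118548.8
   = 1.025834956e-08 s
   = 10.2583 ns

10.2583 ns


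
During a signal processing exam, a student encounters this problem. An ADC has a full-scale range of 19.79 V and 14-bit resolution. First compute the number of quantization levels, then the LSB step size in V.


Step 1 — number of quantization levels:
L = 2^N = 2^14 = 16384

Step 2 — LSB step size:
delta = Vfs / L
      = 19.79 / 16384
      = 0.00120789 V

Levels = 16384; step size = 0.00120789 V


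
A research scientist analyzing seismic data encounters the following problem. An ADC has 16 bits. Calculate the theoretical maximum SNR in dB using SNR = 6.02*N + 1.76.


Theoretical SNR for a full-scale sinusoid:
SNR = 6.02 * N + 1.76
    = 6.02 * 16 + 1.76
    = 96.32 + 1.76
    = 98.08 dB

98.08 dB


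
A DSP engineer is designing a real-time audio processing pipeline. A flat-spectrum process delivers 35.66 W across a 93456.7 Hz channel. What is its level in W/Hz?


Power spectral density:
PSD = P / BW
    = 35.66 / 93456.7
    = 0.00038157 W/Hz

0.00038157 W/Hz


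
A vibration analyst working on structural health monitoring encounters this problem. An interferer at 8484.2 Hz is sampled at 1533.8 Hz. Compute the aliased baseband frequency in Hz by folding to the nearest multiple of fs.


Compute the nearest integer multiple of fs to the signal:
n = round(8484.2 / 1533.8) = 6
f_alias = |8484.2 - 6 * 1533.8|
        = |8484.2 - 9202.8|
        = 718.6 Hz

718.6


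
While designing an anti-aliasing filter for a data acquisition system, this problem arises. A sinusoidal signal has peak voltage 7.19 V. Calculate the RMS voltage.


RMS voltage for a sinusoidal waveform:
V_rms = V_peak / sqrt(2)
      = 7.19 / 1.414214
      = 5.084 V

5.084 V


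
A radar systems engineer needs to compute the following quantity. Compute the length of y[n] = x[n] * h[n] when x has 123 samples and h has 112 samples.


Linear convolution output length:
L = N + M - 1
  = 123 + 112 - 1
  = 234 samples

234


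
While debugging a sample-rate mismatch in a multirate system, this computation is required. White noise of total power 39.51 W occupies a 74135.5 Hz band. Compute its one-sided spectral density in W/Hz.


Power spectral density:
PSD = P / BW
    = 39.51 / 74135.5
    = 0.00053294 W/Hz

0.00053294 W/Hz


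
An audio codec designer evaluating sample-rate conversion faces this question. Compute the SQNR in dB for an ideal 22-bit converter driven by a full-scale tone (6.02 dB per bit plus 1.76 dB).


Theoretical SNR for a full-scale sinusoid:
SNR = 6.02 * N + 1.76
    = 6.02 * 22 + 1.76
    = 132.44 + 1.76
    = 134.2 dB

134.2 dB


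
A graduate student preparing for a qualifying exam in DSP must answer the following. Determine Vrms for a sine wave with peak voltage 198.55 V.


RMS voltage for a sinusoidal waveform:
V_rms = V_peak / sqrt(2)
      = 198.55 / 1.414214
      = 140.396 V

140.396 V


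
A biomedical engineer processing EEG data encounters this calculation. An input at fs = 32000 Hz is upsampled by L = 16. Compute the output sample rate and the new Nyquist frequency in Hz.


Step 1 — output sample rate after interpolation by L:
fs_out = L * fs_in = 16 * 32000 = 512000 Hz

Step 2 — Nyquist frequency of the output stream:
f_Nyq = fs_out / 2 = 512000 / 2 = 256000.0 Hz

fs_out = 512000 Hz; f_Nyquist = 256000.0 Hz


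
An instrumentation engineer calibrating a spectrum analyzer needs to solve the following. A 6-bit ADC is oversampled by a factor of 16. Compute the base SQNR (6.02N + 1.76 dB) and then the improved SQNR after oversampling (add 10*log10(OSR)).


Step 1 — baseline SQNR at Nyquist:
SQNR_base = 6.02*N + 1.76
          = 6.02*6 + 1.76
          = 37.88 dB

Step 2 — oversampling processing gain:
G = 10*log10(OSR) = 10*log10(16) = 12.04 dB

Step 3 — total:
SQNR_total = 37.88 + 12.04 = 49.92 dB

Base SQNR = 37.88 dB; oversampled SQNR = 49.92 dB


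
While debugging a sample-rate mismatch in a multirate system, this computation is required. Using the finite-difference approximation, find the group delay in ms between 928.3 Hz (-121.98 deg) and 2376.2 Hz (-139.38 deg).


Group delay from phase difference:
tau = -d(phi)/d(omega)
d(phi) = -17.4 deg = -0.303687 rad
d(omega) = 2*pi*(2376.2 - 928.3) = 9097.424 rad/s
tau = -(-0.303687) / 9097.424
    = 0.0334 ms

0.0334 ms


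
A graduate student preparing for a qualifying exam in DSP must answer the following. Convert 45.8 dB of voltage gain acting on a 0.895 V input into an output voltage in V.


Output voltage from dB gain:
V_out = V_in * 10^(gain_dB / 20)
      = 0.895 * 10^(45.8 / 20)
      = 0.895 * 194.98446
      = 174.5111 V

174.5111 V


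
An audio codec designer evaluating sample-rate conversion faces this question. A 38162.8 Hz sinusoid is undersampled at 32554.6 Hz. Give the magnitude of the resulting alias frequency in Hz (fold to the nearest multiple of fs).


Compute the nearest integer multiple of fs to the signal:
n = round(38162.8 / 32554.6) = 1
f_alias = |38162.8 - 1 * 32554.6|
        = |38162.8 - 32554.6|
        = 5608.2 Hz

5608.2


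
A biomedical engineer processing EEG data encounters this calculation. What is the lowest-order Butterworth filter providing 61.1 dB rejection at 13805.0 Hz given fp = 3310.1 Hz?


Butterworth filter order formula:
n = log10(10^(A/10) - 1) / (2 * log10(f_stop/f_pass))
10^(61.1/10) - 1 = 1288248.5517
f_stop/f_pass = 13805.0 / 3310.1 = 4.1706
n = 4.9259 -> ceil = 5

5


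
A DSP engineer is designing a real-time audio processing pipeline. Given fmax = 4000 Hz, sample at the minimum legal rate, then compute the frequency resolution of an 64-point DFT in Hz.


Step 1 — Nyquist sampling rate:
fs = 2 * fmax = 2 * 4000 = 8000 Hz

Step 2 — DFT bin spacing:
df = fs / N = 8000 / 64 = 125.0 Hz

125.0 Hz


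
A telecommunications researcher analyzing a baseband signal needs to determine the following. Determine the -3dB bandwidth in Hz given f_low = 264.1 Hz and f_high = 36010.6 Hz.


Bandwidth is the difference of -3dB frequencies:
BW = f_high - f_low
   = 36010.6 - 264.1
   = 35746.5 Hz

35746.5 Hz


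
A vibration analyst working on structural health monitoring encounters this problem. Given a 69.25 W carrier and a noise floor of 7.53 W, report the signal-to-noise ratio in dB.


SNR in decibels:
SNR = 10 * log10(Ps / Pn)
    = 10 * log10(69.25 / 7.53)
    = 10 * log10(9.1965)
    = 10 * 0.9636
    = 9.64 dB

9.64 dB


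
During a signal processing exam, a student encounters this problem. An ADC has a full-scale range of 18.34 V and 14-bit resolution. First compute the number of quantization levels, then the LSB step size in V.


Step 1 — number of quantization levels:
L = 2^N = 2^14 = 16384

Step 2 — LSB step size:
delta = Vfs / L
      = 18.34 / 16384
      = 0.00111938 V

Levels = 16384; step size = 0.00111938 V


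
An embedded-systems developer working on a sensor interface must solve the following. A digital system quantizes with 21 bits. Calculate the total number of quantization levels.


Number of quantization levels = 2^N
= 2^21
= 2097152

2097152


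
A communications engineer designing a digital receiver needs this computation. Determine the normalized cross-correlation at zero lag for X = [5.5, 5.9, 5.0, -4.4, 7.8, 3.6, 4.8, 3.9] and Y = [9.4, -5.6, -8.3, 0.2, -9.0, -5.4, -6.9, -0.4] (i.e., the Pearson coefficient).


Pearson correlation coefficient (population):
r = cov(X,Y) / (std(X) * std(Y))
Mean X = 4.0125, Mean Y = -3.25
Cov(X,Y) = -5.464375
Std(X) = 3.403468, Std(Y) = 5.723635
r = -0.2805

-0.2805


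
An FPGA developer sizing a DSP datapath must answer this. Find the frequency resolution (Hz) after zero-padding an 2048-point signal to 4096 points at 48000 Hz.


Frequency resolution after zero-padding:
N_padded = 2048 * 2 = 4096
df = fs / N_padded
   = 48000 / 4096
   = 11.7188 Hz

11.7188 Hz


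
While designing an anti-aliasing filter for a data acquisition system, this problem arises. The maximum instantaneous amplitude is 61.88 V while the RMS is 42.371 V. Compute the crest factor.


Crest factor is the ratio of peak to RMS:
CF = V_peak / V_rms
   = 61.88 / 42.371
   = 1.4604

1.4604


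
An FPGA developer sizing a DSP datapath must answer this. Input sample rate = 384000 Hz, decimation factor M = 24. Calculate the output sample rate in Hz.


Decimation reduces the sample rate:
fs_out = fs_in / M
       = 384000 / 24
       = 16000.0 Hz

16000.0 Hz


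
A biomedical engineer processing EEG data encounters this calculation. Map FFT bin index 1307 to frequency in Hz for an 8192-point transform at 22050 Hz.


Frequency of DFT bin k:
f_k = k * fs / N
    = 1307 * 22050 / 8192
    = 28819350 / 8192
    = 3517.987 Hz

3517.987 Hz


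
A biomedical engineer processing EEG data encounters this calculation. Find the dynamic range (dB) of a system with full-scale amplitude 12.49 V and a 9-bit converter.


Dynamic range from full-scale to LSB:
V_min = V_max / 2^bits = 12.49 / 2^9
DR = 20 * log10(V_max / V_min)
   = 20 * log10(2^9)
   = 20 * 9 * log10(2)
   = 54.19 dB

54.19 dB


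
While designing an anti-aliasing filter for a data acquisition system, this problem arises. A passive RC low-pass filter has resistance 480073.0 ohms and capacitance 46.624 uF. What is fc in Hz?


Cutoff frequency of a first-order RC filter:
fc = 1 / (2 * pi * R * C)
C = 46.624 uF = 4.6624e-05 F
fc = 1 / (2 * pi * 480073.0 * 4.6624e-05)
   = 1 / 140.63605639365
   = 0.007111 Hz

0.007111 Hz


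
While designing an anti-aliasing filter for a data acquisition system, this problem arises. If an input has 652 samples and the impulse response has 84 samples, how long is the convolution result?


Linear convolution output length:
L = N + M - 1
  = 652 + 84 - 1
  = 735 samples

735


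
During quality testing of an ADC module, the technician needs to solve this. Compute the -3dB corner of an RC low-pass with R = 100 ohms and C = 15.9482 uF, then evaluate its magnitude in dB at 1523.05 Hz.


Step 1 — cutoff frequency:
fc = 1 / (2*pi*R*C)
C = 15.9482 uF = 1.59482e-05 F
fc = 1 / (2*pi*100*1.59482e-05)
   = 99.7949 Hz

Step 2 — magnitude at f = 1523.05 Hz:
|H(f)| = 1 / sqrt(1 + (f/fc)^2)
f/fc = 1523.05 / 99.7949 = 15.261802
|H| = 1 / sqrt(1 + 232.9226) = 0.0653829
|H|_dB = 20*log10(0.0653829) = -23.69 dB

fc = 99.7949 Hz; |H(1523.05 Hz)| = -23.69 dB


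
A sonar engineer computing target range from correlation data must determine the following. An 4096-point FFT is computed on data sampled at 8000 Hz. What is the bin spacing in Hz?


DFT frequency resolution:
df = fs / N
   = 8000 / 4096
   = 1.9531 Hz

1.9531 Hz


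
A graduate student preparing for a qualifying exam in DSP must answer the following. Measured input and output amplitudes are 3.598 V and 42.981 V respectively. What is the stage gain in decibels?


Voltage gain in dB:
G = 20 * log10(Vout / Vin)
  = 20 * log10(42.981 / 3.598)
  = 20 * log10(11.945803)
  = 20 * 1.077215
  = 21.54 dB

21.54 dB


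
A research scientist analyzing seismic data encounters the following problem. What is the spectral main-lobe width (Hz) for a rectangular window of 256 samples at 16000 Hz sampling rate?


Main lobe width for a rectangular window:
Width = 2 * fs / N
      = 2 * 16000 / 256
      = 32000 / 256
      = 125.0 Hz

125.0 Hz


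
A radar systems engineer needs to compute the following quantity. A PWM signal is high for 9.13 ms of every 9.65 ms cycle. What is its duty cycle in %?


Duty cycle as a percentage:
DC = (t_on / T) * 100
   = (9.13 / 9.65) * 100
   = 0.946114 * 100
   = 94.61 %

94.61 %


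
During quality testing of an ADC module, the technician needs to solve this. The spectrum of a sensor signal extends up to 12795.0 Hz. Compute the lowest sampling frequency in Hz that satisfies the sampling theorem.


The Nyquist rate is twice the maximum frequency component.
fs_min = 2 * fmax
      = 2 * 12795.0
      = 25590.0 Hz

25590.0


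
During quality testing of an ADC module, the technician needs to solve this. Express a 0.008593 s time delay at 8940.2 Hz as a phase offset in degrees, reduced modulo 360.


Phase shift from frequency and time delay:
phi = 360 * f * t_delay
    = 360 * 8940.2 * 0.008593
    = 27656.33 degrees
    mod 360 = 296.33 degrees

296.33 degrees


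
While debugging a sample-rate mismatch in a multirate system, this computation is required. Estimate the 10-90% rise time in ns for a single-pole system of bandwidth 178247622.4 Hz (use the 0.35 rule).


Rise time from bandwidth relationship:
tr = 0.35 / BW
   = 0.35 / 178247622.4
   = 1.963560553e-09 s
   = 1.9636 ns

1.9636 ns


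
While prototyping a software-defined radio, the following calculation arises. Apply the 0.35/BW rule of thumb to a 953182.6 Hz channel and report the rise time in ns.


Rise time from bandwidth relationship:
tr = 0.35 / BW
   = 0.35 / 953182.6
   = 3.671909244e-07 s
   = 367.1909 ns

367.1909 ns


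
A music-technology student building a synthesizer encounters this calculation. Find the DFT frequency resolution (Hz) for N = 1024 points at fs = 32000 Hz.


DFT frequency resolution:
df = fs / N
   = 32000 / 1024
   = 31.25 Hz

31.25 Hz


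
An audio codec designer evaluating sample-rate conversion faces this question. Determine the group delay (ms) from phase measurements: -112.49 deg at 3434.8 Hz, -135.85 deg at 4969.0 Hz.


Group delay from phase difference:
tau = -d(phi)/d(omega)
d(phi) = -23.36 deg = -0.407709 rad
d(omega) = 2*pi*(4969.0 - 3434.8) = 9639.6629 rad/s
tau = -(-0.407709) / 9639.6629
    = 0.0423 ms

0.0423 ms


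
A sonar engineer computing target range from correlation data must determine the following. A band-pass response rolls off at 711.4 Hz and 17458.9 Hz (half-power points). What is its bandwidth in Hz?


Bandwidth is the difference of -3dB frequencies:
BW = f_high - f_low
   = 17458.9 - 711.4
   = 16747.5 Hz

16747.5 Hz


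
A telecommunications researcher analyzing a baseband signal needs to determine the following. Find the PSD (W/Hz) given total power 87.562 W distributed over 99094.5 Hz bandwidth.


Power spectral density:
PSD = P / BW
    = 87.562 / 99094.5
    = 0.00088362 W/Hz

0.00088362 W/Hz


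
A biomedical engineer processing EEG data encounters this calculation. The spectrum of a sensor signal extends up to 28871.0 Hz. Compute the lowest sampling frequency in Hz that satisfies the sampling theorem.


The Nyquist rate is twice the maximum frequency component.
fs_min = 2 * fmax
      = 2 * 28871.0
      = 57742.0 Hz

57742.0


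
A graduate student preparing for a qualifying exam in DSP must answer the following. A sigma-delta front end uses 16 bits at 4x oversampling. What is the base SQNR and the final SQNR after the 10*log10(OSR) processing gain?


Step 1 — baseline SQNR at Nyquist:
SQNR_base = 6.02*N + 1.76
          = 6.02*16 + 1.76
          = 98.08 dB

Step 2 — oversampling processing gain:
G = 10*log10(OSR) = 10*log10(4) = 6.02 dB

Step 3 — total:
SQNR_total = 98.08 + 6.02 = 104.1 dB

Base SQNR = 98.08 dB; oversampled SQNR = 104.1 dB


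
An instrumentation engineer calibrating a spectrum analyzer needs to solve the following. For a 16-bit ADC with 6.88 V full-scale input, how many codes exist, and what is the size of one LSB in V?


Step 1 — number of quantization levels:
L = 2^N = 2^16 = 65536

Step 2 — LSB step size:
delta = Vfs / L
      = 6.88 / 65536
      = 0.00010498 V

Levels = 65536; step size = 0.00010498 V


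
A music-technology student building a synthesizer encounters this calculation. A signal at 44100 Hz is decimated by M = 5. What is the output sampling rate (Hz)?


Decimation reduces the sample rate:
fs_out = fs_in / M
       = 44100 / 5
       = 8820.0 Hz

8820.0 Hz


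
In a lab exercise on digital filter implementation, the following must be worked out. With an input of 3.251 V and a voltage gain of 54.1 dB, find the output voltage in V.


Output voltage from dB gain:
V_out = V_in * 10^(gain_dB / 20)
      = 3.251 * 10^(54.1 / 20)
      = 3.251 * 506.990708
      = 1648.2268 V

1648.2268 V


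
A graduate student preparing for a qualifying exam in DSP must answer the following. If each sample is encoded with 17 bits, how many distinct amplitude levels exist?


Number of quantization levels = 2^N
= 2^17
= 131072

131072


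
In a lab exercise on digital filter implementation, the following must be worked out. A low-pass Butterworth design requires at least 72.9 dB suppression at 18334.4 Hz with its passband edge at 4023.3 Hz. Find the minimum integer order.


Butterworth filter order formula:
n = log10(10^(A/10) - 1) / (2 * log10(f_stop/f_pass))
10^(72.9/10) - 1 = 19498444.9976
f_stop/f_pass = 18334.4 / 4023.3 = 4.5571
n = 5.5338 -> ceil = 6

6


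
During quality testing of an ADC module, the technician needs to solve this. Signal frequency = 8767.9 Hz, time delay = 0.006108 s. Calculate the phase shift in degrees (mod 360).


Phase shift from frequency and time delay:
phi = 360 * f * t_delay
    = 360 * 8767.9 * 0.006108
    = 19279.56 degrees
    mod 360 = 199.56 degrees

199.56 degrees


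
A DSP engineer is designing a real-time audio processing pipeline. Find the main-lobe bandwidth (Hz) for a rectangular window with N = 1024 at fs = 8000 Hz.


Main lobe width for a rectangular window:
Width = 2 * fs / N
      = 2 * 8000 / 1024
      = 16000 / 1024
      = 15.625 Hz

15.625 Hz


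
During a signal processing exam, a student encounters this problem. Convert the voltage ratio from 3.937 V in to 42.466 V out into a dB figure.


Voltage gain in dB:
G = 20 * log10(Vout / Vin)
  = 20 * log10(42.466 / 3.937)
  = 20 * log10(10.786386)
  = 20 * 1.032876
  = 20.66 dB

20.66 dB


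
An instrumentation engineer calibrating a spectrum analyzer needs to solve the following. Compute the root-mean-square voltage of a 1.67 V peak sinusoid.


RMS voltage for a sinusoidal waveform:
V_rms = V_peak / sqrt(2)
      = 1.67 / 1.414214
      = 1.181 V

1.181 V


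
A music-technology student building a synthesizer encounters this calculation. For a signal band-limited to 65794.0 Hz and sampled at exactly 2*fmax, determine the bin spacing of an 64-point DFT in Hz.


Step 1 — Nyquist sampling rate:
fs = 2 * fmax = 2 * 65794.0 = 131588.0 Hz

Step 2 — DFT bin spacing:
df = fs / N = 131588.0 / 64 = 2056.0625 Hz

2056.0625 Hz


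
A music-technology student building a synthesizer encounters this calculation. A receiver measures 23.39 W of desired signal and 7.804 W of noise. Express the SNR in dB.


SNR in decibels:
SNR = 10 * log10(Ps / Pn)
    = 10 * log10(23.39 / 7.804)
    = 10 * log10(2.9972)
    = 10 * 0.4767
    = 4.77 dB

4.77 dB


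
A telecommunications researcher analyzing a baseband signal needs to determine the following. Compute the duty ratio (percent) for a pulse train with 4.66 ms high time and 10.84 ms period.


Duty cycle as a percentage:
DC = (t_on / T) * 100
   = (4.66 / 10.84) * 100
   = 0.429889 * 100
   = 42.99 %

42.99 %


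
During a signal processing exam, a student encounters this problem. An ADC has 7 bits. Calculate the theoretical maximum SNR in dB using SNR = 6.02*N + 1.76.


Theoretical SNR for a full-scale sinusoid:
SNR = 6.02 * N + 1.76
    = 6.02 * 7 + 1.76
    = 42.14 + 1.76
    = 43.9 dB

43.9 dB


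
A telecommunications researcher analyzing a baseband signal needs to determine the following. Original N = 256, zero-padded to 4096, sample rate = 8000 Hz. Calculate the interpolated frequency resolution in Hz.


Frequency resolution after zero-padding:
N_padded = 256 * 16 = 4096
df = fs / N_padded
   = 8000 / 4096
   = 1.9531 Hz

1.9531 Hz


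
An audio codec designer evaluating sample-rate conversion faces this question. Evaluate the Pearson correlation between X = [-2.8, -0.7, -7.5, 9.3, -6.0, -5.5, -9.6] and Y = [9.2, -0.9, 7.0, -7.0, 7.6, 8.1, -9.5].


Pearson correlation coefficient (population):
r = cov(X,Y) / (std(X) * std(Y))
Mean X = -3.2571, Mean Y = 2.0714
Cov(X,Y) = -13.493061
Std(X) = 5.796762, Std(Y) = 7.241096
r = -0.3215

-0.3215


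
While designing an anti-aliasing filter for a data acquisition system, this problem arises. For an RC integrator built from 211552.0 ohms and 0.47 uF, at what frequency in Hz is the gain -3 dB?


Cutoff frequency of a first-order RC filter:
fc = 1 / (2 * pi * R * C)
C = 0.47 uF = 4.7e-07 F
fc = 1 / (2 * pi * 211552.0 * 4.7e-07)
   = 1 / 0.62473359650909
   = 1.600682 Hz

1.600682 Hz


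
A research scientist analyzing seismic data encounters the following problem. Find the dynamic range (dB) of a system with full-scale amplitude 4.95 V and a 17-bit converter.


Dynamic range from full-scale to LSB:
V_min = V_max / 2^bits = 4.95 / 2^17
DR = 20 * log10(V_max / V_min)
   = 20 * log10(2^17)
   = 20 * 17 * log10(2)
   = 102.35 dB

102.35 dB


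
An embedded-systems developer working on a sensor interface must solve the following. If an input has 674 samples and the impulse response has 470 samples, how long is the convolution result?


Linear convolution output length:
L = N + M - 1
  = 674 + 470 - 1
  = 1143 samples

1143


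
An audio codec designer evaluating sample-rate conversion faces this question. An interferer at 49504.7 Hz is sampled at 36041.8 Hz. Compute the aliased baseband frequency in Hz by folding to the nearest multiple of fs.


Compute the nearest integer multiple of fs to the signal:
n = round(49504.7 / 36041.8) = 1
f_alias = |49504.7 - 1 * 36041.8|
        = |49504.7 - 36041.8|
        = 13462.9 Hz

13462.9


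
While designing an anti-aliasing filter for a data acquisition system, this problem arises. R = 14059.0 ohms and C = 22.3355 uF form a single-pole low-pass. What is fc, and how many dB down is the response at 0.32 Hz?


Step 1 — cutoff frequency:
fc = 1 / (2*pi*R*C)
C = 22.3355 uF = 2.23355e-05 F
fc = 1 / (2*pi*14059.0*2.23355e-05)
   = 0.506839 Hz

Step 2 — magnitude at f = 0.32 Hz:
|H(f)| = 1 / sqrt(1 + (f/fc)^2)
f/fc = 0.32 / 0.506839 = 0.631364
|H| = 1 / sqrt(1 + 0.398621) = 0.8455708
|H|_dB = 20*log10(0.8455708) = -1.46 dB

fc = 0.506839 Hz; |H(0.32 Hz)| = -1.46 dB


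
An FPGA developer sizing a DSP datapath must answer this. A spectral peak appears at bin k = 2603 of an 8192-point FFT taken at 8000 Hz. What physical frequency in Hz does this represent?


Frequency of DFT bin k:
f_k = k * fs / N
    = 2603 * 8000 / 8192
    = 20824000 / 8192
    = 2541.992 Hz

2541.992 Hz


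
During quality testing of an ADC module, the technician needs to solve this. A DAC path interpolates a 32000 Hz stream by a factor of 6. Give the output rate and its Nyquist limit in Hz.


Step 1 — output sample rate after interpolation by L:
fs_out = L * fs_in = 6 * 32000 = 192000 Hz

Step 2 — Nyquist frequency of the output stream:
f_Nyq = fs_out / 2 = 192000 / 2 = 96000.0 Hz

fs_out = 192000 Hz; f_Nyquist = 96000.0 Hz


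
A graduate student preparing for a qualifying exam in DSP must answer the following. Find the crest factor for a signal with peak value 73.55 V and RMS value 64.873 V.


Crest factor is the ratio of peak to RMS:
CF = V_peak / V_rms
   = 73.55 / 64.873
   = 1.1338

1.1338


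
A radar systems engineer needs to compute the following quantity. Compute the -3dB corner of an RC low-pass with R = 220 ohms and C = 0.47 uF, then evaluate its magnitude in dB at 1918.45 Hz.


Step 1 — cutoff frequency:
fc = 1 / (2*pi*R*C)
C = 0.47 uF = 4.7e-07 F
fc = 1 / (2*pi*220*4.7e-07)
   = 1539.216 Hz

Step 2 — magnitude at f = 1918.45 Hz:
|H(f)| = 1 / sqrt(1 + (f/fc)^2)
f/fc = 1918.45 / 1539.216 = 1.246381
|H| = 1 / sqrt(1 + 1.553466) = 0.6257991
|H|_dB = 20*log10(0.6257991) = -4.07 dB

fc = 1539.216 Hz; |H(1918.45 Hz)| = -4.07 dB


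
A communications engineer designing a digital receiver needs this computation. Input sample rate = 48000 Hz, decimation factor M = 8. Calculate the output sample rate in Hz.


Decimation reduces the sample rate:
fs_out = fs_in / M
       = 48000 / 8
       = 6000.0 Hz

6000.0 Hz


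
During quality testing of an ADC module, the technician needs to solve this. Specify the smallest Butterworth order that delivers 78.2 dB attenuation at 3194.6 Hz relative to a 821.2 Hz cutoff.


Butterworth filter order formula:
n = log10(10^(A/10) - 1) / (2 * log10(f_stop/f_pass))
10^(78.2/10) - 1 = 66069343.8008
f_stop/f_pass = 3194.6 / 821.2 = 3.8902
n = 6.6275 -> ceil = 7

7


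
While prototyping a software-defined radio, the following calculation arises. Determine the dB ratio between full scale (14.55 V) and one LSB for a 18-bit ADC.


Dynamic range from full-scale to LSB:
V_min = V_max / 2^bits = 14.55 / 2^18
DR = 20 * log10(V_max / V_min)
   = 20 * log10(2^18)
   = 20 * 18 * log10(2)
   = 108.37 dB

108.37 dB


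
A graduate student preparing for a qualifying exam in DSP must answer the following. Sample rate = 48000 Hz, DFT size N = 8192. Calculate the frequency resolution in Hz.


DFT frequency resolution:
df = fs / N
   = 48000 / 8192
   = 5.8594 Hz

5.8594 Hz


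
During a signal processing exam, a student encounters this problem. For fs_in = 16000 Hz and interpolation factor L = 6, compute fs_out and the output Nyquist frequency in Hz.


Step 1 — output sample rate after interpolation by L:
fs_out = L * fs_in = 6 * 16000 = 96000 Hz

Step 2 — Nyquist frequency of the output stream:
f_Nyq = fs_out / 2 = 96000 / 2 = 48000.0 Hz

fs_out = 96000 Hz; f_Nyquist = 48000.0 Hz


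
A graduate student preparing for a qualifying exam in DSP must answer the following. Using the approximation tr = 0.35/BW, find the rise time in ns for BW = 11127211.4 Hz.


Rise time from bandwidth relationship:
tr = 0.35 / BW
   = 0.35 / 11127211.4
   = 3.145442173e-08 s
   = 31.4544 ns

31.4544 ns


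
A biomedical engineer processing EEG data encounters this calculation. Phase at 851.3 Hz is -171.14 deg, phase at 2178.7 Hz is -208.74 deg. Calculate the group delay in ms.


Group delay from phase difference:
tau = -d(phi)/d(omega)
d(phi) = -37.6 deg = -0.656244 rad
d(omega) = 2*pi*(2178.7 - 851.3) = 8340.3002 rad/s
tau = -(-0.656244) / 8340.3002
    = 0.0787 ms

0.0787 ms


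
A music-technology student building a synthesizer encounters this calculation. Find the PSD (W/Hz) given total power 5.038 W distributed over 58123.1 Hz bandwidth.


Power spectral density:
PSD = P / BW
    = 5.038 / 58123.1
    = 8.668e-05 W/Hz

8.668e-05 W/Hz


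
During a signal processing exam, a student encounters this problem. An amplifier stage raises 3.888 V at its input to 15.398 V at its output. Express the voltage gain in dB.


Voltage gain in dB:
G = 20 * log10(Vout / Vin)
  = 20 * log10(15.398 / 3.888)
  = 20 * log10(3.960391)
  = 20 * 0.597738
  = 11.95 dB

11.95 dB


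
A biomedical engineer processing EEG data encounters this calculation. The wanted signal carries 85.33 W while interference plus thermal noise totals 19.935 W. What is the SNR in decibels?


SNR in decibels:
SNR = 10 * log10(Ps / Pn)
    = 10 * log10(85.33 / 19.935)
    = 10 * log10(4.2804)
    = 10 * 0.6315
    = 6.31 dB

6.31 dB


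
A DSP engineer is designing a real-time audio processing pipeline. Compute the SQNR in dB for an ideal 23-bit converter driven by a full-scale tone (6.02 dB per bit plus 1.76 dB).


Theoretical SNR for a full-scale sinusoid:
SNR = 6.02 * N + 1.76
    = 6.02 * 23 + 1.76
    = 138.46 + 1.76
    = 140.22 dB

140.22 dB


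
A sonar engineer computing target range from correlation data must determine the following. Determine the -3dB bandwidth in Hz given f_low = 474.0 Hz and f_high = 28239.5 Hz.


Bandwidth is the difference of -3dB frequencies:
BW = f_high - f_low
   = 28239.5 - 474.0
   = 27765.5 Hz

27765.5 Hz


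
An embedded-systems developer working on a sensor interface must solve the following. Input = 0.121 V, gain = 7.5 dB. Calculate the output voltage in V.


Output voltage from dB gain:
V_out = V_in * 10^(gain_dB / 20)
      = 0.121 * 10^(7.5 / 20)
      = 0.121 * 2.371374
      = 0.2869 V

0.2869 V


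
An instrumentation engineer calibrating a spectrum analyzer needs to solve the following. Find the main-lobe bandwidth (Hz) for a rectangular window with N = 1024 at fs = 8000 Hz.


Main lobe width for a rectangular window:
Width = 2 * fs / N
      = 2 * 8000 / 1024
      = 16000 / 1024
      = 15.625 Hz

15.625 Hz
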